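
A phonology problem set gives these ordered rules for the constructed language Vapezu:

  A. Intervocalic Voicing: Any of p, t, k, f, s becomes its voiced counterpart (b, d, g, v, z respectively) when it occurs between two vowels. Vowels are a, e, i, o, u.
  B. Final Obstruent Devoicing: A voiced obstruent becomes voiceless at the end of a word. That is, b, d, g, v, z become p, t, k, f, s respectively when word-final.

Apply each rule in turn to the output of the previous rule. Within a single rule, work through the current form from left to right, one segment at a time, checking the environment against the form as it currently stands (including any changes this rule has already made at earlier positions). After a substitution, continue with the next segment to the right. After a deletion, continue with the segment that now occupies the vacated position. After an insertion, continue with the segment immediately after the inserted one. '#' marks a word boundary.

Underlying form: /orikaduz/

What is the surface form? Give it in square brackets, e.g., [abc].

[origadus]

A Intervocalic Voicing: [orikaduz] → [origaduz]
B Final Obstruent Devoicing: [origaduz] → [origadus]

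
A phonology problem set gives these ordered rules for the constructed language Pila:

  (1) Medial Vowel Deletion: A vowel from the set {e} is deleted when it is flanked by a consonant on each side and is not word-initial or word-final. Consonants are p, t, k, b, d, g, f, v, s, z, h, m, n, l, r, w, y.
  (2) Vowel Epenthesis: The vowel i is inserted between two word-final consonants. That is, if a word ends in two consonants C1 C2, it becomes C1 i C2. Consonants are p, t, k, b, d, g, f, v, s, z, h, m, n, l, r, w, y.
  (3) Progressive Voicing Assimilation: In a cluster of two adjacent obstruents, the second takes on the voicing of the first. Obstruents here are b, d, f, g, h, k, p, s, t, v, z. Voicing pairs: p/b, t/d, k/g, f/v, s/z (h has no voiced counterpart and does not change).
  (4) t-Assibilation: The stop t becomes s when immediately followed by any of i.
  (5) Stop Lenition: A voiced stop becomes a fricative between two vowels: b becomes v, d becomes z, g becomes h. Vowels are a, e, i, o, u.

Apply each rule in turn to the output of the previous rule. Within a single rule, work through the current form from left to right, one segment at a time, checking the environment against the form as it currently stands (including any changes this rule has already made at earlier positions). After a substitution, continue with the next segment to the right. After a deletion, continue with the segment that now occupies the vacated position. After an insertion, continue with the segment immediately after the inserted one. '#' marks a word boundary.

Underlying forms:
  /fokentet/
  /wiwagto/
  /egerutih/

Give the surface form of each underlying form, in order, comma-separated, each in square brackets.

/fokentet/:
  (1) Medial Vowel Deletion: [fokentet] → [fokntt]
  (2) Vowel Epenthesis: [fokntt] → [fokntit]
  (3) Progressive Voicing Assimilation: no change — [fokntit]
  (4) t-Assibilation: [fokntit] → [foknsit]
  (5) Stop Lenition: no change — [foknsit]
/wiwagto/:
  (1) Medial Vowel Deletion: no change — [wiwagto]
  (2) Vowel Epenthesis: no change — [wiwagto]
  (3) Progressive Voicing Assimilation: [wiwagto] → [wiwagdo]
  (4) t-Assibilation: no change — [wiwagdo]
  (5) Stop Lenition: no change — [wiwagdo]
/egerutih/:
  (1) Medial Vowel Deletion: [egerutih] → [egrutih]
  (2) Vowel Epenthesis: no change — [egrutih]
  (3) Progressive Voicing Assimilation: no change — [egrutih]
  (4) t-Assibilation: [egrutih] → [egrusih]
  (5) Stop Lenition: no change — [egrusih]

[foknsit], [wiwagdo], [egrusih]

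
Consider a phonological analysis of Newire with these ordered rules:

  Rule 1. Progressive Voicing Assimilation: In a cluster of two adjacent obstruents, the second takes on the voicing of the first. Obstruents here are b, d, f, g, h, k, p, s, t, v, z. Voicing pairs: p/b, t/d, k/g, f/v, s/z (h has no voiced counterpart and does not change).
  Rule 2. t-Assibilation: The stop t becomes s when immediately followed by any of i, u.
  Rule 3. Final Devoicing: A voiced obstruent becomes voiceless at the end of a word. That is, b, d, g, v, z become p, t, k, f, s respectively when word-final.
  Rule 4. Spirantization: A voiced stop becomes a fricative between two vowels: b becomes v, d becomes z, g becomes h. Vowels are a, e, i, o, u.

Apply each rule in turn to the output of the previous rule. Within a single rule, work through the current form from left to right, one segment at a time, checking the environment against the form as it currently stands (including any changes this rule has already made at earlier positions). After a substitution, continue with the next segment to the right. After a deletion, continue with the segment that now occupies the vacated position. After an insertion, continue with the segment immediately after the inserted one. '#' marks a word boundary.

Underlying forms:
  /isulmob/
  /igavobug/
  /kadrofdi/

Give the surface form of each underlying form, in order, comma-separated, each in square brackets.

[isulmop], [ihavovuk], [kadrofsi]

/isulmob/:
  Rule 1 Progressive Voicing Assimilation: no change — [isulmob]
  Rule 2 t-Assibilation: no change — [isulmob]
  Rule 3 Final Devoicing: [isulmob] → [isulmop]
  Rule 4 Spirantization: no change — [isulmop]
/igavobug/:
  Rule 1 Progressive Voicing Assimilation: no change — [igavobug]
  Rule 2 t-Assibilation: no change — [igavobug]
  Rule 3 Final Devoicing: [igavobug] → [igavobuk]
  Rule 4 Spirantization: [igavobuk] → [ihavovuk]
/kadrofdi/:
  Rule 1 Progressive Voicing Assimilation: [kadrofdi] → [kadrofti]
  Rule 2 t-Assibilation: [kadrofti] → [kadrofsi]
  Rule 3 Final Devoicing: no change — [kadrofsi]
  Rule 4 Spirantization: no change — [kadrofsi]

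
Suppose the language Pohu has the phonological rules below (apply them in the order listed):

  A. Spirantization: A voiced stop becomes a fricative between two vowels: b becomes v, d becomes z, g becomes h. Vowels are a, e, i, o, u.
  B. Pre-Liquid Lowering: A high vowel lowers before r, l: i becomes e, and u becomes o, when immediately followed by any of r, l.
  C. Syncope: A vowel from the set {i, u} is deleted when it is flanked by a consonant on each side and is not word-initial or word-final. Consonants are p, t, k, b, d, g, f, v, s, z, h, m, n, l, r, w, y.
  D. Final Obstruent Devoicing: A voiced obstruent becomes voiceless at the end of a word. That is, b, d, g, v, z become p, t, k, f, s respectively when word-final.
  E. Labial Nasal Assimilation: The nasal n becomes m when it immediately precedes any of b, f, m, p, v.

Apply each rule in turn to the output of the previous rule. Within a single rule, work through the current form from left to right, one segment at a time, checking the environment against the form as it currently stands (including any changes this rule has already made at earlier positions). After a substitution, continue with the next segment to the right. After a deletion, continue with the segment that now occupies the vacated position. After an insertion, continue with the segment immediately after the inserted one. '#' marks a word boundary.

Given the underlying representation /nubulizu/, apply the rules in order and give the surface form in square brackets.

A Spirantization: [nubulizu] → [nuvulizu]
B Pre-Liquid Lowering: [nuvulizu] → [nuvolizu]
C Syncope: [nuvolizu] → [nvolzu]
D Final Obstruent Devoicing: no change — [nvolzu]
E Labial Nasal Assimilation: [nvolzu] → [mvolzu]

[mvolzu]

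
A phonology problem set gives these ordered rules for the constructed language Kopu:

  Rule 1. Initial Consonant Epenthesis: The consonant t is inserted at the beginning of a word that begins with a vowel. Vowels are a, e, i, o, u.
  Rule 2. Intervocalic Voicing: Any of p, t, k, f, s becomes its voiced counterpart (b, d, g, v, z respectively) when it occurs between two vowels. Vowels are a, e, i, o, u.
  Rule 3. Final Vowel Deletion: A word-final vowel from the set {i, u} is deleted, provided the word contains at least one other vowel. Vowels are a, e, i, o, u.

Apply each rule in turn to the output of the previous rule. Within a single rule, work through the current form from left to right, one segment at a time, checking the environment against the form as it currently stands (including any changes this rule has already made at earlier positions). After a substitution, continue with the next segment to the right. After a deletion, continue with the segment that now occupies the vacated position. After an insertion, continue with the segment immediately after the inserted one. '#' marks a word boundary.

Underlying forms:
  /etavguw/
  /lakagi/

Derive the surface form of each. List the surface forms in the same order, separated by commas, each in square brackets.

/etavguw/:
  Rule 1 Initial Consonant Epenthesis: [etavguw] → [tetavguw]
  Rule 2 Intervocalic Voicing: [tetavguw] → [tedavguw]
  Rule 3 Final Vowel Deletion: no change — [tedavguw]
/lakagi/:
  Rule 1 Initial Consonant Epenthesis: no change — [lakagi]
  Rule 2 Intervocalic Voicing: [lakagi] → [lagagi]
  Rule 3 Final Vowel Deletion: [lagagi] → [lagag]

[tedavguw], [lagag]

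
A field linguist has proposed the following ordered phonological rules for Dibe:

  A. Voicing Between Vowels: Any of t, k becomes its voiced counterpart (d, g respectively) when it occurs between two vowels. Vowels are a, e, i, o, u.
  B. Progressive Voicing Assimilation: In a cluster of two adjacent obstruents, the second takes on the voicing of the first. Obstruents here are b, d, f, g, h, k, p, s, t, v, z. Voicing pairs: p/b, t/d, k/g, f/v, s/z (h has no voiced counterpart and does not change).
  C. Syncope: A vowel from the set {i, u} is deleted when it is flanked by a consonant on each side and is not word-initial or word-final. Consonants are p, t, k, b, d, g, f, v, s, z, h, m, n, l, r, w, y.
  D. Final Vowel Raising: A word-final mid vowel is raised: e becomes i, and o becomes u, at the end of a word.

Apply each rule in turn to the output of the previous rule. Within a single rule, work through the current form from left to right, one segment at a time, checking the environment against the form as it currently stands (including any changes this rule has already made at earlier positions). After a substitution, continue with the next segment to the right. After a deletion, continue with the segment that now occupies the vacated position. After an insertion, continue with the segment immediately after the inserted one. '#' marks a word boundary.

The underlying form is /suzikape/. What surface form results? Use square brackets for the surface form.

A Voicing Between Vowels: [suzikape] → [suzigape]
B Progressive Voicing Assimilation: no change — [suzigape]
C Syncope: [suzigape] → [szgape]
D Final Vowel Raising: [szgape] → [szgapi]

[szgapi]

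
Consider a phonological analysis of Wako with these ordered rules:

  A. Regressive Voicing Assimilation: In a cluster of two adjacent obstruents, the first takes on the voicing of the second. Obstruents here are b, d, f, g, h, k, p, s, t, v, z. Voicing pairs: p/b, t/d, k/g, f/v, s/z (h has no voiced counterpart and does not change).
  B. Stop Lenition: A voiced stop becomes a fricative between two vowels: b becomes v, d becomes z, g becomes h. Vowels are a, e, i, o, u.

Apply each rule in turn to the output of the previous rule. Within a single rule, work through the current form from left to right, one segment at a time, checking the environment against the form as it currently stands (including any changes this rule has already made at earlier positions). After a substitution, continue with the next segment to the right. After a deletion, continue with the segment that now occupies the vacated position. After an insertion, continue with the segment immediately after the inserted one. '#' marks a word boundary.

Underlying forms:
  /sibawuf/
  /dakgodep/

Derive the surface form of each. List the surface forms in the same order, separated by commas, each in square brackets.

/sibawuf/:
  A Regressive Voicing Assimilation: no change — [sibawuf]
  B Stop Lenition: [sibawuf] → [sivawuf]
/dakgodep/:
  A Regressive Voicing Assimilation: [dakgodep] → [daggodep]
  B Stop Lenition: [daggodep] → [daggozep]

[sivawuf], [daggozep]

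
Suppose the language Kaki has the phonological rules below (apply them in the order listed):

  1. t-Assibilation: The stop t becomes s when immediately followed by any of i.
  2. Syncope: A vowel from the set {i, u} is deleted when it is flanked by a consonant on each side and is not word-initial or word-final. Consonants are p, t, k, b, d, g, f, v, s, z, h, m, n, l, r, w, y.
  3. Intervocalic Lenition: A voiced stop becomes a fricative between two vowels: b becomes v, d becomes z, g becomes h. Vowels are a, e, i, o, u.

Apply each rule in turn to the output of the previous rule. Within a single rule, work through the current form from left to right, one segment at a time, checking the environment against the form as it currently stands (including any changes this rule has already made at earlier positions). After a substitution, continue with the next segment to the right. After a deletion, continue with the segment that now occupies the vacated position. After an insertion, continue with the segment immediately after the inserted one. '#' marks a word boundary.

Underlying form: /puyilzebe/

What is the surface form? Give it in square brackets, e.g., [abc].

1 t-Assibilation: no change — [puyilzebe]
2 Syncope: [puyilzebe] → [pylzebe]
3 Intervocalic Lenition: [pylzebe] → [pylzeve]

[pylzeve]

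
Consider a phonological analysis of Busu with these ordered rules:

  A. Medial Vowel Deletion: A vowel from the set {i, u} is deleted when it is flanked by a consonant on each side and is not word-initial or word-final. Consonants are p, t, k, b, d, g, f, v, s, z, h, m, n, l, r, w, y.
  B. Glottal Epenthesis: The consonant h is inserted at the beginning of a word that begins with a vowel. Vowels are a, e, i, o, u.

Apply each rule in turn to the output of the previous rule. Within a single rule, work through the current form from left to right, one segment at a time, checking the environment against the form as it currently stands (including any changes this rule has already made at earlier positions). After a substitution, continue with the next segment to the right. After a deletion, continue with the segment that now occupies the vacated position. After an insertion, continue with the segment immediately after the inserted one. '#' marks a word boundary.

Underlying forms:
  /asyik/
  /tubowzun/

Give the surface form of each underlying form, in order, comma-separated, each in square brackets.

/asyik/:
  A Medial Vowel Deletion: [asyik] → [asyk]
  B Glottal Epenthesis: [asyk] → [hasyk]
/tubowzun/:
  A Medial Vowel Deletion: [tubowzun] → [tbowzn]
  B Glottal Epenthesis: no change — [tbowzn]

[hasyk], [tbowzn]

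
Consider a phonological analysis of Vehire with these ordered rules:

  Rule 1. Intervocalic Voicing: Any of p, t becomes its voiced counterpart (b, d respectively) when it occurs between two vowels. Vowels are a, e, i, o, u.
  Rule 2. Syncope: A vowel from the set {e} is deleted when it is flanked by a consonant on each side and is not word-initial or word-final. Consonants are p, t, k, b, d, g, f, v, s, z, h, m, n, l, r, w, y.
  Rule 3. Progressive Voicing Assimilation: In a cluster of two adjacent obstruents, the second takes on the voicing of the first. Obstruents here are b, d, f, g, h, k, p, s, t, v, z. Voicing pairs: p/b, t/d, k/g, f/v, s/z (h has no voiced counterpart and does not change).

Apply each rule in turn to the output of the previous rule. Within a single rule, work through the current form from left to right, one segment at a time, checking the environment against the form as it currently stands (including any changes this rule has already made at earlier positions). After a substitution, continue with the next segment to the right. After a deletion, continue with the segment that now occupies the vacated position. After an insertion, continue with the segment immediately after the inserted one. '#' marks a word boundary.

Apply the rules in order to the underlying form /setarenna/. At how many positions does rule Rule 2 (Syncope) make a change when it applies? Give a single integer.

2

Rule 1 Intervocalic Voicing: [setarenna] → [sedarenna]
Rule 2 Syncope: [sedarenna] → [sdarnna]
Rule 3 Progressive Voicing Assimilation: [sdarnna] → [starnna]
Rule Rule 2 changed 2 position(s).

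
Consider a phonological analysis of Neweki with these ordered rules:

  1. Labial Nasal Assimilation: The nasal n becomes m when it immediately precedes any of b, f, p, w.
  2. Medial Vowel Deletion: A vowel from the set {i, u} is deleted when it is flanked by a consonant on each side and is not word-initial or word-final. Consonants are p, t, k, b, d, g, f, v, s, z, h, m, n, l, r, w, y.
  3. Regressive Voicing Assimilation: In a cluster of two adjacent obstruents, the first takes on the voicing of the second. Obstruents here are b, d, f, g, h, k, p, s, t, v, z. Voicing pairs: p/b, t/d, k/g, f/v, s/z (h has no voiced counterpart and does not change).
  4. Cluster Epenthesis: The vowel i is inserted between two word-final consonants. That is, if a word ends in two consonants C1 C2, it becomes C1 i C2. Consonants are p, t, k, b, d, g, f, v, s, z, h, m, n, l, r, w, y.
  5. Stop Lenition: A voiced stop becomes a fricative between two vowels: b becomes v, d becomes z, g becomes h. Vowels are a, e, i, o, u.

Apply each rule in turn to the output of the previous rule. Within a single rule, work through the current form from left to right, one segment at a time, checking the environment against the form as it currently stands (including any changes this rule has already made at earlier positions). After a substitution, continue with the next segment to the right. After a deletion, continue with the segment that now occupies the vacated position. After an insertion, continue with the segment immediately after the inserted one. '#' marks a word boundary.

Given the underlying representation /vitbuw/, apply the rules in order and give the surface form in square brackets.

[fdbiw]

1 Labial Nasal Assimilation: no change — [vitbuw]
2 Medial Vowel Deletion: [vitbuw] → [vtbw]
3 Regressive Voicing Assimilation: [vtbw] → [fdbw]
4 Cluster Epenthesis: [fdbw] → [fdbiw]
5 Stop Lenition: no change — [fdbiw]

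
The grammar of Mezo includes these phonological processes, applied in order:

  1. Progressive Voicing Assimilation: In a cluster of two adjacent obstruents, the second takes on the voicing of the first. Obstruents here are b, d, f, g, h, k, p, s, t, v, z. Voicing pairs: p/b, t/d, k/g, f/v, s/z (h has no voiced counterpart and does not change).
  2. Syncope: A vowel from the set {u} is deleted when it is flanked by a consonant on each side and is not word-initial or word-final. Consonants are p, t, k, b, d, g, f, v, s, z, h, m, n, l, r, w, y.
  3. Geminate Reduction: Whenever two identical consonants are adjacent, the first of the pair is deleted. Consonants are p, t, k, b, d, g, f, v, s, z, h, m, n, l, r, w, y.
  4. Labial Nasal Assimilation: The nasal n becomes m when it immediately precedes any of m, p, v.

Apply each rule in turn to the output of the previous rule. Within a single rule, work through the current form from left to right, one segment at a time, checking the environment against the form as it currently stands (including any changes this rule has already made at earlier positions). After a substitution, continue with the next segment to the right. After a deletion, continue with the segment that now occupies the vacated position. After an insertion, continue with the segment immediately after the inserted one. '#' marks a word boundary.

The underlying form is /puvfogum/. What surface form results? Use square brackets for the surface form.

1 Progressive Voicing Assimilation: [puvfogum] → [puvvogum]
2 Syncope: [puvvogum] → [pvvogm]
3 Geminate Reduction: [pvvogm] → [pvogm]
4 Labial Nasal Assimilation: no change — [pvogm]

[pvogm]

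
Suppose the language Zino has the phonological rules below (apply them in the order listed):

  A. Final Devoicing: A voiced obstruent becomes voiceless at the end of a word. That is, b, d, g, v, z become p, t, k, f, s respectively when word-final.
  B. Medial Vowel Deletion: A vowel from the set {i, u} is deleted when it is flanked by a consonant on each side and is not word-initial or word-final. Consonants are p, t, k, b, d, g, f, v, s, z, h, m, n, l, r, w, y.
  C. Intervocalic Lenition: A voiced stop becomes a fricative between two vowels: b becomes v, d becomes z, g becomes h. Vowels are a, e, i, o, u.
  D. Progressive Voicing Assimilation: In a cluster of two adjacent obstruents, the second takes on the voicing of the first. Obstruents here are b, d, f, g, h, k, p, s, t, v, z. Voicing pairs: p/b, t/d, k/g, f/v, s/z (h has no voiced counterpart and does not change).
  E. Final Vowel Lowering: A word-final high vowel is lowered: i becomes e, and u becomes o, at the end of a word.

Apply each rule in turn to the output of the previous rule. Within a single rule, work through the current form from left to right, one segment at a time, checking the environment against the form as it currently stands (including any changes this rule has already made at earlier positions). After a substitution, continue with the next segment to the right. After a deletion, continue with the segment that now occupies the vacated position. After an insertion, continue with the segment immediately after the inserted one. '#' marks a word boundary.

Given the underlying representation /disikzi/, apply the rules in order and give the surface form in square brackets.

A Final Devoicing: no change — [disikzi]
B Medial Vowel Deletion: [disikzi] → [dskzi]
C Intervocalic Lenition: no change — [dskzi]
D Progressive Voicing Assimilation: [dskzi] → [dzgzi]
E Final Vowel Lowering: [dzgzi] → [dzgze]

[dzgze]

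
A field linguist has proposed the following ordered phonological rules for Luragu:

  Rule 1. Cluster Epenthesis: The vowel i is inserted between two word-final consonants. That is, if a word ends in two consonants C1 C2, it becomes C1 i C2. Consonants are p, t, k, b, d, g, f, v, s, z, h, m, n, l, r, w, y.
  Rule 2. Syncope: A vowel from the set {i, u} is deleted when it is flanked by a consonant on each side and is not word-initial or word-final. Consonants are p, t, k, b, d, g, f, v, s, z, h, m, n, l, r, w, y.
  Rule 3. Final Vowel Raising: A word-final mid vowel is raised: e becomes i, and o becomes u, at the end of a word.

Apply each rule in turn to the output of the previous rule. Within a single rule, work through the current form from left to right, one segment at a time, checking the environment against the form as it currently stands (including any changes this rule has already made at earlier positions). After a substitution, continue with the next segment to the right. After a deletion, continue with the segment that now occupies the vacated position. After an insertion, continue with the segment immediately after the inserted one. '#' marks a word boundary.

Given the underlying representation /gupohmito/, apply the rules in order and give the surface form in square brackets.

[gpohmtu]

Rule 1 Cluster Epenthesis: no change — [gupohmito]
Rule 2 Syncope: [gupohmito] → [gpohmto]
Rule 3 Final Vowel Raising: [gpohmto] → [gpohmtu]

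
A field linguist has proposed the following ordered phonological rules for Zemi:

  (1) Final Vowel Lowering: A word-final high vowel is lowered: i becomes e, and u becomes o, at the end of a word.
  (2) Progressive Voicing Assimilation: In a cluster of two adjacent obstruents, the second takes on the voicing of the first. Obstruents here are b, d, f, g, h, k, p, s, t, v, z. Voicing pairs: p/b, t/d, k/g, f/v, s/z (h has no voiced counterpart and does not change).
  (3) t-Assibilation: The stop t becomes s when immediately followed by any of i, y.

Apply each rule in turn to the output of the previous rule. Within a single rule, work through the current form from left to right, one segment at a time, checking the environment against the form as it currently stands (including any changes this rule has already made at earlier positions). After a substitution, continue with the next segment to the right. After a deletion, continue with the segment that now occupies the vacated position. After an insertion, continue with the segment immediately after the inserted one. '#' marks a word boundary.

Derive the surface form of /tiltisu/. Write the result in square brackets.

(1) Final Vowel Lowering: [tiltisu] → [tiltiso]
(2) Progressive Voicing Assimilation: no change — [tiltiso]
(3) t-Assibilation: [tiltiso] → [silsiso]

[silsiso]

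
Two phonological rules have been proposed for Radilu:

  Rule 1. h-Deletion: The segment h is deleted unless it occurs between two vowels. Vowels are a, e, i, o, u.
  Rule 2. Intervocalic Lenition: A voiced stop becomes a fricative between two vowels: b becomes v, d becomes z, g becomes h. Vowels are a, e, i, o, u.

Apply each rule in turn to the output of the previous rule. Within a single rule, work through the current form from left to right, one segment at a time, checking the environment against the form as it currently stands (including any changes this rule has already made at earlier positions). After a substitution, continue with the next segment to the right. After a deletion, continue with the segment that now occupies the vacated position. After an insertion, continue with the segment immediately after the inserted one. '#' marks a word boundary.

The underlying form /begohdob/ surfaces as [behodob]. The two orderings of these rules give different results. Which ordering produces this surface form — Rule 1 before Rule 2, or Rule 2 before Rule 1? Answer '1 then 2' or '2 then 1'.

2 then 1

Order 1 then 2:
  1 h-Deletion: [begohdob] → [begodob]
  2 Intervocalic Lenition: [begodob] → [behozob]
  result: [behozob]
Order 2 then 1:
  2 Intervocalic Lenition: [begohdob] → [behohdob]
  1 h-Deletion: [behohdob] → [behodob]
  result: [behodob]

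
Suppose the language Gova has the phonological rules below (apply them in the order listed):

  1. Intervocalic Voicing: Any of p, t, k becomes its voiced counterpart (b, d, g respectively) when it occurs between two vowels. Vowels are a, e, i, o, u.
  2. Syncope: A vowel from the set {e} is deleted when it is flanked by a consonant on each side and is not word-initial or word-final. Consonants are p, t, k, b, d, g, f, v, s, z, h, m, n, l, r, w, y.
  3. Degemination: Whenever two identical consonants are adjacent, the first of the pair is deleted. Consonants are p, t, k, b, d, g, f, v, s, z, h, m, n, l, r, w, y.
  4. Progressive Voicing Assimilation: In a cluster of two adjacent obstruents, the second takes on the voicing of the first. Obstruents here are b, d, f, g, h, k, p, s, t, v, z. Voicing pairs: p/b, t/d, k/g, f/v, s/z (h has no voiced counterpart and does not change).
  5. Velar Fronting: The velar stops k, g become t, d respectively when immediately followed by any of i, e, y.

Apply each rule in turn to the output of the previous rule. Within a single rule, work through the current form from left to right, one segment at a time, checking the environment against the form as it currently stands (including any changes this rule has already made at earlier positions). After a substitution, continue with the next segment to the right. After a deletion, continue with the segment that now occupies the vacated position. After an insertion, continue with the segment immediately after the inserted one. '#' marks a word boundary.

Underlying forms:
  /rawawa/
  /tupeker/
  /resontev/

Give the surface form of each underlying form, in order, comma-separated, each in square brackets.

/rawawa/:
  1 Intervocalic Voicing: no change — [rawawa]
  2 Syncope: no change — [rawawa]
  3 Degemination: no change — [rawawa]
  4 Progressive Voicing Assimilation: no change — [rawawa]
  5 Velar Fronting: no change — [rawawa]
/tupeker/:
  1 Intervocalic Voicing: [tupeker] → [tubeger]
  2 Syncope: [tubeger] → [tubgr]
  3 Degemination: no change — [tubgr]
  4 Progressive Voicing Assimilation: no change — [tubgr]
  5 Velar Fronting: no change — [tubgr]
/resontev/:
  1 Intervocalic Voicing: no change — [resontev]
  2 Syncope: [resontev] → [rsontv]
  3 Degemination: no change — [rsontv]
  4 Progressive Voicing Assimilation: [rsontv] → [rsontf]
  5 Velar Fronting: no change — [rsontf]

[rawawa], [tubgr], [rsontf]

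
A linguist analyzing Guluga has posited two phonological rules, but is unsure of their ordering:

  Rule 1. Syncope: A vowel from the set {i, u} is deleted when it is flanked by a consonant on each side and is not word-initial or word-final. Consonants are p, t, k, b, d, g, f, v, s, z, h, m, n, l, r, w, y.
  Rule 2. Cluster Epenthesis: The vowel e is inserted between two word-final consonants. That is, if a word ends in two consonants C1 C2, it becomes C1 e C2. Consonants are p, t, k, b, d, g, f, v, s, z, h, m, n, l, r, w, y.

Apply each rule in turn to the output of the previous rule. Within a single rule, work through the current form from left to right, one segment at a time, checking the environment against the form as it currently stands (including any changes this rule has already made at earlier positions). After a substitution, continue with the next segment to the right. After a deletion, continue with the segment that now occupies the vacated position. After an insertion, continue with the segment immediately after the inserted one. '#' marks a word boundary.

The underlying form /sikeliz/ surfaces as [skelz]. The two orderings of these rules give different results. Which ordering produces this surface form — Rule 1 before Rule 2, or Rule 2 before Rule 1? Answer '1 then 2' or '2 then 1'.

2 then 1

Order 1 then 2:
  1 Syncope: [sikeliz] → [skelz]
  2 Cluster Epenthesis: [skelz] → [skelez]
  result: [skelez]
Order 2 then 1:
  2 Cluster Epenthesis: no change — [sikeliz]
  1 Syncope: [sikeliz] → [skelz]
  result: [skelz]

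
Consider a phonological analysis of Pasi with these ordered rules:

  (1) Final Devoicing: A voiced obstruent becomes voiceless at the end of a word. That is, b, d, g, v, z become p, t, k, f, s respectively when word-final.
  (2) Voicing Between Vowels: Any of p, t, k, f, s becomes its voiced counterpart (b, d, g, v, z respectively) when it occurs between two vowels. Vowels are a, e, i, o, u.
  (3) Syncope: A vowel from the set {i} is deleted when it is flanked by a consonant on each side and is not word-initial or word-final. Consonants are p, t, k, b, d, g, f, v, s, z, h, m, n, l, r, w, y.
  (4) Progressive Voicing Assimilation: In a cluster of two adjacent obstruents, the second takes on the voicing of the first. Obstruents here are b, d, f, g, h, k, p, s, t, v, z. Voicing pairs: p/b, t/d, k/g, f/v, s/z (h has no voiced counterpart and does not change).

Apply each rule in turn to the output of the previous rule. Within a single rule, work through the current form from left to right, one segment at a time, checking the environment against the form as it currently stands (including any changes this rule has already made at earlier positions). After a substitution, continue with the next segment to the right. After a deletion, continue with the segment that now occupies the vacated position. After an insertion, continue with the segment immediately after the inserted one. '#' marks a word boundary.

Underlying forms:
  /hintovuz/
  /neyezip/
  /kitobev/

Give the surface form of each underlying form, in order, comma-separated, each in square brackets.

/hintovuz/:
  (1) Final Devoicing: [hintovuz] → [hintovus]
  (2) Voicing Between Vowels: no change — [hintovus]
  (3) Syncope: [hintovus] → [hntovus]
  (4) Progressive Voicing Assimilation: no change — [hntovus]
/neyezip/:
  (1) Final Devoicing: no change — [neyezip]
  (2) Voicing Between Vowels: no change — [neyezip]
  (3) Syncope: [neyezip] → [neyezp]
  (4) Progressive Voicing Assimilation: [neyezp] → [neyezb]
/kitobev/:
  (1) Final Devoicing: [kitobev] → [kitobef]
  (2) Voicing Between Vowels: [kitobef] → [kidobef]
  (3) Syncope: [kidobef] → [kdobef]
  (4) Progressive Voicing Assimilation: [kdobef] → [ktobef]

[hntovus], [neyezb], [ktobef]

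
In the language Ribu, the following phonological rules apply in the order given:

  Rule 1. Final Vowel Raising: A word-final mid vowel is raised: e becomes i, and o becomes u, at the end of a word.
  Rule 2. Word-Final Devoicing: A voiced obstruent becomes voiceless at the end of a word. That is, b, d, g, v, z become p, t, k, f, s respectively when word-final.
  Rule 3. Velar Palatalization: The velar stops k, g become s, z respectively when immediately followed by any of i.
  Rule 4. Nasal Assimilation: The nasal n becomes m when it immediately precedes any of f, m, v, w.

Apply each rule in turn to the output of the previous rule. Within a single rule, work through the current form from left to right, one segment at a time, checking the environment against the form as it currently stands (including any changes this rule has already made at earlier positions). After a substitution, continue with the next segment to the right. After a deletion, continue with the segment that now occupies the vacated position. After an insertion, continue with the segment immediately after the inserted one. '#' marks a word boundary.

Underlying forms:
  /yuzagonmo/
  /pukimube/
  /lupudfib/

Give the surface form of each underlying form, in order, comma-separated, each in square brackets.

[yuzagommu], [pusimubi], [lupudfip]

/yuzagonmo/:
  Rule 1 Final Vowel Raising: [yuzagonmo] → [yuzagonmu]
  Rule 2 Word-Final Devoicing: no change — [yuzagonmu]
  Rule 3 Velar Palatalization: no change — [yuzagonmu]
  Rule 4 Nasal Assimilation: [yuzagonmu] → [yuzagommu]
/pukimube/:
  Rule 1 Final Vowel Raising: [pukimube] → [pukimubi]
  Rule 2 Word-Final Devoicing: no change — [pukimubi]
  Rule 3 Velar Palatalization: [pukimubi] → [pusimubi]
  Rule 4 Nasal Assimilation: no change — [pusimubi]
/lupudfib/:
  Rule 1 Final Vowel Raising: no change — [lupudfib]
  Rule 2 Word-Final Devoicing: [lupudfib] → [lupudfip]
  Rule 3 Velar Palatalization: no change — [lupudfip]
  Rule 4 Nasal Assimilation: no change — [lupudfip]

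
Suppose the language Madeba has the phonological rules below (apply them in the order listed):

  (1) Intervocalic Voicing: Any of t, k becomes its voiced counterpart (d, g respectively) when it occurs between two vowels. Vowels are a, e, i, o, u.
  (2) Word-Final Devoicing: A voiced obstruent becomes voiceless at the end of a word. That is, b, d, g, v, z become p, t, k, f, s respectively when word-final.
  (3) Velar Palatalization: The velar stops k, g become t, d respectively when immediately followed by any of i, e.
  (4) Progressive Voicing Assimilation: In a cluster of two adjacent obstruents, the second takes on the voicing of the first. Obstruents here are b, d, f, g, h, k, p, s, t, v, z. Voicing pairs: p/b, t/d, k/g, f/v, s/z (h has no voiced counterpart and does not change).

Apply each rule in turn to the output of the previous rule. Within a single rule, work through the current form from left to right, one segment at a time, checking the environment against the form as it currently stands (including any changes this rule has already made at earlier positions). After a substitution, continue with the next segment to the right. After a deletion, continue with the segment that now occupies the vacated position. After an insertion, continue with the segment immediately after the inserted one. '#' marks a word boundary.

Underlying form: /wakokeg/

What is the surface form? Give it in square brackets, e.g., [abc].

(1) Intervocalic Voicing: [wakokeg] → [wagogeg]
(2) Word-Final Devoicing: [wagogeg] → [wagogek]
(3) Velar Palatalization: [wagogek] → [wagodek]
(4) Progressive Voicing Assimilation: no change — [wagodek]

[wagodek]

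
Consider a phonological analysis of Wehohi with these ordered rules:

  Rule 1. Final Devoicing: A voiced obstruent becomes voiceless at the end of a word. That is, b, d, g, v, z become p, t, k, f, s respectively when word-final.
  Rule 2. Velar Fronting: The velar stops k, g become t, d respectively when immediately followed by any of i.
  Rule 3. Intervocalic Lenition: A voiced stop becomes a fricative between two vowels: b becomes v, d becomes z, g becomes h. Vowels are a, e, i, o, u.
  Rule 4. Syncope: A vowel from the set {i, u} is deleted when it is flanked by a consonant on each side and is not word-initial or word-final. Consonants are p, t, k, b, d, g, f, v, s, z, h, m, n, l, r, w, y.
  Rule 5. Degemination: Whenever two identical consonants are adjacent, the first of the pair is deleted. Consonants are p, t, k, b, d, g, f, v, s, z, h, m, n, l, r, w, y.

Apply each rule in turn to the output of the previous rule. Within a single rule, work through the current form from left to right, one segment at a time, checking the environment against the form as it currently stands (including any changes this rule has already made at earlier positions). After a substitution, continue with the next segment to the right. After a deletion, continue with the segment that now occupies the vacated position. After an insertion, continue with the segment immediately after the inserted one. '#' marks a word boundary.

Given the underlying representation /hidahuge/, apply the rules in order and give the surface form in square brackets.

[hzahe]

Rule 1 Final Devoicing: no change — [hidahuge]
Rule 2 Velar Fronting: no change — [hidahuge]
Rule 3 Intervocalic Lenition: [hidahuge] → [hizahuhe]
Rule 4 Syncope: [hizahuhe] → [hzahhe]
Rule 5 Degemination: [hzahhe] → [hzahe]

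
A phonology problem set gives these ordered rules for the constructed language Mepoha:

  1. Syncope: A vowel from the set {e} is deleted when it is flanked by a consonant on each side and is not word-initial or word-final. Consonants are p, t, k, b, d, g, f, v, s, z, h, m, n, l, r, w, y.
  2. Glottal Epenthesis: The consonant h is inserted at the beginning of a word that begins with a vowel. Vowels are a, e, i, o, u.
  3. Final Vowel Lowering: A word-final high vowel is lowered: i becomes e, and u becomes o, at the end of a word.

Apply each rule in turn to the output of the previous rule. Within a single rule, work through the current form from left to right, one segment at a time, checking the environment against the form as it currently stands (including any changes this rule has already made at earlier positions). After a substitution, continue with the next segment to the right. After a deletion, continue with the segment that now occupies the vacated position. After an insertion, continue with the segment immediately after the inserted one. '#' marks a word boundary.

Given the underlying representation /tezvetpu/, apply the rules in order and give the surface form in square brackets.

[tzvtpo]

1 Syncope: [tezvetpu] → [tzvtpu]
2 Glottal Epenthesis: no change — [tzvtpu]
3 Final Vowel Lowering: [tzvtpu] → [tzvtpo]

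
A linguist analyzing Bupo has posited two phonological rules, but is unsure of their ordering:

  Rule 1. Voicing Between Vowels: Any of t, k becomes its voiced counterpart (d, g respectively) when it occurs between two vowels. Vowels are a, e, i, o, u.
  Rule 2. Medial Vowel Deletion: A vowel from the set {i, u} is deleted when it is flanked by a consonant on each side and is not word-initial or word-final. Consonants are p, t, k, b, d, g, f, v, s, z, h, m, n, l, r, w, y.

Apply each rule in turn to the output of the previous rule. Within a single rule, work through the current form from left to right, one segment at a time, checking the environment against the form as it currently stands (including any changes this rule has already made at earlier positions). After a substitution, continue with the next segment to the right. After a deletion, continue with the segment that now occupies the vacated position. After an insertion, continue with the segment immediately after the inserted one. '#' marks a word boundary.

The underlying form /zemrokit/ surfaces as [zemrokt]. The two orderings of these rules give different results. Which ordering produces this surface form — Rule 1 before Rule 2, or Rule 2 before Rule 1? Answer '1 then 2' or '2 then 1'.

Order 1 then 2:
  1 Voicing Between Vowels: [zemrokit] → [zemrogit]
  2 Medial Vowel Deletion: [zemrogit] → [zemrogt]
  result: [zemrogt]
Order 2 then 1:
  2 Medial Vowel Deletion: [zemrokit] → [zemrokt]
  1 Voicing Between Vowels: no change — [zemrokt]
  result: [zemrokt]

2 then 1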